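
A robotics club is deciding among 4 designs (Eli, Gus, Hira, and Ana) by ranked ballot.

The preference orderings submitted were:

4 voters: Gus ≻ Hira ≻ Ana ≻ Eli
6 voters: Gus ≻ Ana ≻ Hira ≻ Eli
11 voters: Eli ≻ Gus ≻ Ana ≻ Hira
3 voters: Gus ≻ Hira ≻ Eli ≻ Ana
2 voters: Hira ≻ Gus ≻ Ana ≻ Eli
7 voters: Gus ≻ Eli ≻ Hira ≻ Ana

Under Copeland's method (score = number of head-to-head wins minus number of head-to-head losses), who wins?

Gus

Pairwise results:
  Eli vs Gus: Gus wins 22–11.
  Eli vs Hira: Eli wins 18–15.
  Eli vs Ana: Eli wins 21–12.
  Gus vs Hira: Gus wins 31–2.
  Gus vs Ana: Gus wins 33–0.
  Hira vs Ana: Ana wins 17–16.
Copeland scores (wins − losses):
  Eli: 2 − 1 = 1
  Gus: 3 − 0 = 3
  Hira: 0 − 3 = -3
  Ana: 1 − 2 = -1
Gus has the best Copeland score.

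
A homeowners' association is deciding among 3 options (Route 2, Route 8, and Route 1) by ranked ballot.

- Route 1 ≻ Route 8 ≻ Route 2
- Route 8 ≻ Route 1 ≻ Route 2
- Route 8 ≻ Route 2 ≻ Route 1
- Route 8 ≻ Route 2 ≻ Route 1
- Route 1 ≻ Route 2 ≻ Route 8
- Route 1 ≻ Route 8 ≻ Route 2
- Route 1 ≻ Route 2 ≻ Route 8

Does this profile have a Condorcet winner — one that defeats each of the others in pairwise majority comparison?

Head-to-head results (7 voters total):
Route 2 vs Route 8: Route 8 wins 5–2.
Route 2 vs Route 1: Route 1 wins 5–2.
Route 8 vs Route 1: Route 1 wins 4–3.
Route 1 beats each rival — Route 2 (5–2), Route 8 (4–3) — so Route 1 is the Condorcet winner.

Yes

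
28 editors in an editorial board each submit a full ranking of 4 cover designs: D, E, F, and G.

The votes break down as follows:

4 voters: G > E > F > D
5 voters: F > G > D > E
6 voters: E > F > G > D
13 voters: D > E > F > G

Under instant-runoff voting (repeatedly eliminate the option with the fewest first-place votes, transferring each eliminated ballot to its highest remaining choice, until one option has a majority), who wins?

Round 1: D 13, E 6, F 5, G 4. G has the fewest and is eliminated.
Round 2: D 13, E 10, F 5. F has the fewest and is eliminated.
Round 3: D 18, E 10. D has a majority.

D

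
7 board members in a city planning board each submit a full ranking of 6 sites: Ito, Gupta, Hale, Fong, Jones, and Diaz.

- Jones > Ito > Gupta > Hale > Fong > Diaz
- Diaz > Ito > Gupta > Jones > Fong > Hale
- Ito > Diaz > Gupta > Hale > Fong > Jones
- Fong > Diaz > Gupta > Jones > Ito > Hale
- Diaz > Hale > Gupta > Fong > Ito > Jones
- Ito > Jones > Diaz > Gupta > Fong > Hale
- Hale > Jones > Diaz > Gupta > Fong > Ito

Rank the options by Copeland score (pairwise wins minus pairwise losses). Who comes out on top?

Diaz

Pairwise results:
  Ito vs Gupta: Ito wins 4–3.
  Ito vs Hale: Ito wins 5–2.
  Ito vs Fong: Ito wins 4–3.
  Ito vs Jones: Ito wins 4–3.
  Ito vs Diaz: Diaz wins 4–3.
  Gupta vs Hale: Gupta wins 5–2.
  Gupta vs Fong: Gupta wins 6–1.
  Gupta vs Jones: Gupta wins 4–3.
  Gupta vs Diaz: Diaz wins 6–1.
  Hale vs Fong: Hale wins 4–3.
  Hale vs Jones: Jones wins 4–3.
  Hale vs Diaz: Diaz wins 5–2.
  Fong vs Jones: Jones wins 4–3.
  Fong vs Diaz: Diaz wins 5–2.
  Jones vs Diaz: Diaz wins 4–3.
Copeland scores (wins − losses):
  Ito: 4 − 1 = 3
  Gupta: 3 − 2 = 1
  Hale: 1 − 4 = -3
  Fong: 0 − 5 = -5
  Jones: 2 − 3 = -1
  Diaz: 5 − 0 = 5
Diaz has the best Copeland score.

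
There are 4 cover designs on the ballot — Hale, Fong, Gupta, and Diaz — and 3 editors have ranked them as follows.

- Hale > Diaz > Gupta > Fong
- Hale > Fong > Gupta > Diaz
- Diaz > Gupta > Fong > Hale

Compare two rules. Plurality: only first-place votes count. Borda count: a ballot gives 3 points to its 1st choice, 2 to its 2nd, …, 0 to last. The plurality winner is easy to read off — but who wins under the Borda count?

Hale

Plurality first-place counts: Hale 2, Fong 0, Gupta 0, Diaz 1 → Hale.
Borda totals: Hale 6, Fong 3, Gupta 4, Diaz 5 → Hale.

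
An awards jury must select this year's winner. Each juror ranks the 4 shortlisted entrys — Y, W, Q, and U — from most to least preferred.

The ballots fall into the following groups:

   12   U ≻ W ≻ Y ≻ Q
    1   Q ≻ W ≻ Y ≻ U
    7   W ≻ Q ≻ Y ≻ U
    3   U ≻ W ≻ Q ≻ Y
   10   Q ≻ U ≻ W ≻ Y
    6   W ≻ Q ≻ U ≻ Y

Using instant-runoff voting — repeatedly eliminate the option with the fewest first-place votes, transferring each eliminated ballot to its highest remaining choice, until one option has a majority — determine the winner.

Round 1: U 15, W 13, Q 11, Y 0. Y has the fewest and is eliminated.
Round 2: U 15, W 13, Q 11. Q has the fewest and is eliminated.
Round 3: U 25, W 14. U has a majority.

U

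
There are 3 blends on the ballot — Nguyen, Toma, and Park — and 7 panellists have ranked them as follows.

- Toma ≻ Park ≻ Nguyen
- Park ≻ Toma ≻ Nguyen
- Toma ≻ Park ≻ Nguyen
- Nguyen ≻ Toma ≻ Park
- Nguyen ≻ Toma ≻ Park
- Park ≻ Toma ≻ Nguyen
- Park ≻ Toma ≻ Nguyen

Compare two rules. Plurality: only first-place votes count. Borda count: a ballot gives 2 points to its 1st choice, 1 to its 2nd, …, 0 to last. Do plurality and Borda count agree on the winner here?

Plurality first-place counts: Nguyen 2, Toma 2, Park 3 → Park.
Borda totals: Nguyen 4, Toma 9, Park 8 → Toma.
The two rules disagree: plurality picks Park, Borda picks Toma.

No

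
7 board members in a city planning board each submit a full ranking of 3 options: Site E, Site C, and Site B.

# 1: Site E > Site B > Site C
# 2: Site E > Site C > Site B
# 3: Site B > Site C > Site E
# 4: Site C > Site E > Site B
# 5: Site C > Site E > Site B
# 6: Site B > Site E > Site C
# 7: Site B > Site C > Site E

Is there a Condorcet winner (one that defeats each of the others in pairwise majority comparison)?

No

Head-to-head results (7 voters total):
Site E vs Site C: Site C wins 4–3.
Site E vs Site B: Site E wins 4–3.
Site C vs Site B: Site B wins 4–3.
No candidate beats all others: Site E beats Site B beats Site C beats Site E, a majority cycle.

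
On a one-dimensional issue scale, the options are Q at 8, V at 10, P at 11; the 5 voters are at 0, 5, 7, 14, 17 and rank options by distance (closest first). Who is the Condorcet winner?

Q

With single-peaked preferences on a line, the Condorcet winner is the candidate closest to the median voter.
The median voter (position 7) is closest to Q at 8.
Check: Q vs V — voters closer to Q: 3 of 5.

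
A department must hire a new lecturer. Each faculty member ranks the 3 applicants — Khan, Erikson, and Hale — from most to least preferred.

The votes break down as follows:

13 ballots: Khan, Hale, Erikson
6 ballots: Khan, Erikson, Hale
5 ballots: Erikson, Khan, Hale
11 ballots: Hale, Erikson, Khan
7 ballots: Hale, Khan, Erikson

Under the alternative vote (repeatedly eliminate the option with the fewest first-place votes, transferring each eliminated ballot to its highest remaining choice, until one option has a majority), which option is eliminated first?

Erikson

Round 1: Khan 19, Hale 18, Erikson 5. Erikson has the fewest and is eliminated.
Round 2: Khan 24, Hale 18. Khan has a majority.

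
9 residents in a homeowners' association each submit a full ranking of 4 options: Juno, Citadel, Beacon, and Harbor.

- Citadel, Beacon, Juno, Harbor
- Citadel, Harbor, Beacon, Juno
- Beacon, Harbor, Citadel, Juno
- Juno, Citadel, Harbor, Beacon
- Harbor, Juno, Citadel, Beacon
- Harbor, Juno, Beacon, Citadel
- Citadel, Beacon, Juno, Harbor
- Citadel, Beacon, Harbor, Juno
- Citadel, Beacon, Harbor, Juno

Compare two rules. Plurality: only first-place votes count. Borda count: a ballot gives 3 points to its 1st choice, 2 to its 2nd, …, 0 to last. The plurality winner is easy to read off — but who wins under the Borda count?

Citadel

Plurality first-place counts: Juno 1, Citadel 5, Beacon 1, Harbor 2 → Citadel.
Borda totals: Juno 9, Citadel 19, Beacon 13, Harbor 13 → Citadel.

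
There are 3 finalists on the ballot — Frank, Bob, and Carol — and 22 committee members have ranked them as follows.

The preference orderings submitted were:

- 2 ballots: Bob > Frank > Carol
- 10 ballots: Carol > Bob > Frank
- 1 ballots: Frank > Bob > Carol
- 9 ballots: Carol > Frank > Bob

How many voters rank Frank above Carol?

3

Ballots ranking Frank above Carol: 2+1 = 3.
Ballots ranking Carol above Frank: 10+9 = 19.
So 3 of 22 voters prefer Frank to Carol.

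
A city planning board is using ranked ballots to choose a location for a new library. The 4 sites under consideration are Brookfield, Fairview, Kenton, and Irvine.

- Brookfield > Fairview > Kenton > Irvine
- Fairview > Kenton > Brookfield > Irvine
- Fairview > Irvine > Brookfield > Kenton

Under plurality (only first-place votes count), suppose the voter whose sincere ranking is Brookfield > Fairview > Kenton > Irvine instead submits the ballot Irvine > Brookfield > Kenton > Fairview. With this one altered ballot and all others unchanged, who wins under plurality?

Fairview

First-place totals with the altered ballot: Brookfield 0, Fairview 2, Kenton 0, Irvine 1.
The winner is unchanged: still Fairview.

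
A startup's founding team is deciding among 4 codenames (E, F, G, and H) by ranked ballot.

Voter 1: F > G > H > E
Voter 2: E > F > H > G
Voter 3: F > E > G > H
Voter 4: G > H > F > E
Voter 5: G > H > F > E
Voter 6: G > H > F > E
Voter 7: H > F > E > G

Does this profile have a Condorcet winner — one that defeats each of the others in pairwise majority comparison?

No

Head-to-head results (7 voters total):
E vs F: F wins 6–1.
E vs G: G wins 4–3.
E vs H: H wins 5–2.
F vs G: F wins 4–3.
F vs H: H wins 4–3.
G vs H: G wins 5–2.
No candidate beats all others: F beats G beats H beats F, a majority cycle.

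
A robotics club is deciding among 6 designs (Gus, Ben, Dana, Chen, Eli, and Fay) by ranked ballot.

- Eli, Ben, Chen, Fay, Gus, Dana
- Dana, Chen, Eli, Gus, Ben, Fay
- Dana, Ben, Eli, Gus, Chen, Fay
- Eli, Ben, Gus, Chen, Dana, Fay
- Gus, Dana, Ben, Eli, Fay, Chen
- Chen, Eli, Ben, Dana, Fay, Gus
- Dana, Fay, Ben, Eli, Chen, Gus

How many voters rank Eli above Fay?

6

Ballots ranking Eli above Fay: 6.
Ballots ranking Fay above Eli: 1.
So 6 of 7 voters prefer Eli to Fay.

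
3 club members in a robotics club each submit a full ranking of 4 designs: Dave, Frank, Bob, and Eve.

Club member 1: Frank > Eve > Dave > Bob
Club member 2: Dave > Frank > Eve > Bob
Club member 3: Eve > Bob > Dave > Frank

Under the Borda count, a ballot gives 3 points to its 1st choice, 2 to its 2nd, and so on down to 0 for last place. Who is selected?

Borda scores:
  Dave: 1 + 3 + 1 = 5
  Frank: 3 + 2 + 0 = 5
  Bob: 0 + 0 + 2 = 2
  Eve: 2 + 1 + 3 = 6
Eve has the highest total.

Eve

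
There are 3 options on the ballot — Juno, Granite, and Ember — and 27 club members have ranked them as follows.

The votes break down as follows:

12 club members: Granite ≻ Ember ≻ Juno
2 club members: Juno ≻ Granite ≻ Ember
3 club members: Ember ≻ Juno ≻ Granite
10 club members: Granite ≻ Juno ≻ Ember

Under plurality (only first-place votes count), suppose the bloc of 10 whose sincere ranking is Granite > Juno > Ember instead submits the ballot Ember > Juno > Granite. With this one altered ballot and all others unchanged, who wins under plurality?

First-place totals with the altered ballot: Juno 2, Granite 12, Ember 13.
The switch changes the winner from Granite to Ember.

Ember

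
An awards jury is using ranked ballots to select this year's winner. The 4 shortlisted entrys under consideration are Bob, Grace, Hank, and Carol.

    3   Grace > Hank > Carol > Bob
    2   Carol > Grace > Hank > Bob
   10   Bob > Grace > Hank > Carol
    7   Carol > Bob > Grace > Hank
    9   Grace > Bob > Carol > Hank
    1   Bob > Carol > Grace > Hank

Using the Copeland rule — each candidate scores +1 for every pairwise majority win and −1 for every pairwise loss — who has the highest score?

Pairwise results:
  Bob vs Grace: Bob wins 18–14.
  Bob vs Hank: Bob wins 27–5.
  Bob vs Carol: Bob wins 20–12.
  Grace vs Hank: Grace wins 32–0.
  Grace vs Carol: Grace wins 22–10.
  Hank vs Carol: Carol wins 19–13.
Copeland scores (wins − losses):
  Bob: 3 − 0 = 3
  Grace: 2 − 1 = 1
  Hank: 0 − 3 = -3
  Carol: 1 − 2 = -1
Bob has the best Copeland score.

Bob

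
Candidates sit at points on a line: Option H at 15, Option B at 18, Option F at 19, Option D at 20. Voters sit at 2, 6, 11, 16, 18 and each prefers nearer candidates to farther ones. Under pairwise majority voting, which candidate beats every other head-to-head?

With single-peaked preferences on a line, the Condorcet winner is the candidate closest to the median voter.
The median voter (position 11) is closest to Option H at 15.
Check: Option H vs Option F — voters closer to Option H: 4 of 5.

Option H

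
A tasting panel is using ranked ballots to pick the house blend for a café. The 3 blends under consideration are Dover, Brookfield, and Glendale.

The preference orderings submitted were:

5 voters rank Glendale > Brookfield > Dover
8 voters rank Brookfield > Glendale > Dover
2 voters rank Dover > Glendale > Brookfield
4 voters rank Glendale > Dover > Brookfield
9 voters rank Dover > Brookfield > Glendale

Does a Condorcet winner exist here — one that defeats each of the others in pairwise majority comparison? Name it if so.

None — there is no Condorcet winner

Head-to-head results (28 voters total):
Dover vs Brookfield: Dover wins 15–13.
Dover vs Glendale: Glendale wins 17–11.
Brookfield vs Glendale: Brookfield wins 17–11.
No candidate beats all others: Dover beats Brookfield beats Glendale beats Dover, a majority cycle.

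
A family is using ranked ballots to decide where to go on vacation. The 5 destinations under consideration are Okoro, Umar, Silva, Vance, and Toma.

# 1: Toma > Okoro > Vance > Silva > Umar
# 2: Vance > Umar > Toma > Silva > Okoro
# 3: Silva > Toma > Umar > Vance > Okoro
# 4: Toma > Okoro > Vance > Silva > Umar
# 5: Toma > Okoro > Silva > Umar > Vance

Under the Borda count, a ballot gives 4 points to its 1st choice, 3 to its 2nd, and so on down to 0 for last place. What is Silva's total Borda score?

9

Borda scores:
  Okoro: 3 + 0 + 0 + 3 + 3 = 9
  Umar: 0 + 3 + 2 + 0 + 1 = 6
  Silva: 1 + 1 + 4 + 1 + 2 = 9
  Vance: 2 + 4 + 1 + 2 + 0 = 9
  Toma: 4 + 2 + 3 + 4 + 4 = 17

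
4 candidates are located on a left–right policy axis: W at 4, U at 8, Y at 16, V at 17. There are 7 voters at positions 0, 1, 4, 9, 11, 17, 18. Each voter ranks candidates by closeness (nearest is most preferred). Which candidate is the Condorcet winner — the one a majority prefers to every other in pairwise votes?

With single-peaked preferences on a line, the Condorcet winner is the candidate closest to the median voter.
The median voter (position 9) is closest to U at 8.
Check: U vs V — voters closer to U: 5 of 7.

U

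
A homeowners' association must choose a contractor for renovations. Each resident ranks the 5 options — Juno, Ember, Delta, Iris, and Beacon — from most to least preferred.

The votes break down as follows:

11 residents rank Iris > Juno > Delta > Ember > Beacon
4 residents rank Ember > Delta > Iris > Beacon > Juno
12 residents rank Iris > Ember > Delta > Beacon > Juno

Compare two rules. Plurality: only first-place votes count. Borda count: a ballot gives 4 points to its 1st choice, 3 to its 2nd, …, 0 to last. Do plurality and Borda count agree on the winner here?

Plurality first-place counts: Juno 0, Ember 4, Delta 0, Iris 23, Beacon 0 → Iris.
Borda totals: Juno 33, Ember 63, Delta 58, Iris 100, Beacon 16 → Iris.
The two rules agree on Iris.

Yes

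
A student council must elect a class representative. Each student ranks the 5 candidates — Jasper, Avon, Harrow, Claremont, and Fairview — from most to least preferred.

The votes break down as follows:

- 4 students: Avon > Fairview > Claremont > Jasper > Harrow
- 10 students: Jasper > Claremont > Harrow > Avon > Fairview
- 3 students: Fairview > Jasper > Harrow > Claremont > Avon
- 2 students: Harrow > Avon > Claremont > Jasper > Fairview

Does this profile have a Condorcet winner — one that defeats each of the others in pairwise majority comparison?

Head-to-head results (19 voters total):
Jasper vs Avon: Jasper wins 13–6.
Jasper vs Harrow: Jasper wins 17–2.
Jasper vs Claremont: Jasper wins 13–6.
Jasper vs Fairview: Jasper wins 12–7.
Avon vs Harrow: Harrow wins 15–4.
Avon vs Claremont: Claremont wins 13–6.
Avon vs Fairview: Avon wins 16–3.
Harrow vs Claremont: Claremont wins 14–5.
Harrow vs Fairview: Harrow wins 12–7.
Claremont vs Fairview: Claremont wins 12–7.
Jasper beats each rival — Avon (13–6), Harrow (17–2), Claremont (13–6), Fairview (12–7) — so Jasper is the Condorcet winner.

Yes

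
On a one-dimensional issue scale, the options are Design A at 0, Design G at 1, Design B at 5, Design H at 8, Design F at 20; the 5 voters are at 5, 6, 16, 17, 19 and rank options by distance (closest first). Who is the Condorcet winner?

With single-peaked preferences on a line, the Condorcet winner is the candidate closest to the median voter.
The median voter (position 16) is closest to Design F at 20.
Check: Design F vs Design B — voters closer to Design F: 3 of 5.

Design F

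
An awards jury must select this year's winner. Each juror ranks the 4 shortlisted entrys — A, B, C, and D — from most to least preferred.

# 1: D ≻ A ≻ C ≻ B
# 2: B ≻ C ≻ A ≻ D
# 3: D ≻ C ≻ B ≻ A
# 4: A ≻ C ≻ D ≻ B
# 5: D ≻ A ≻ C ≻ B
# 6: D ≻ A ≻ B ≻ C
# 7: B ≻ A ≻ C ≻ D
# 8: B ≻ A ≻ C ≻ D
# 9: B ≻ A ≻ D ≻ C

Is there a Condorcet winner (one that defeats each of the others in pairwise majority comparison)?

No

Head-to-head results (9 voters total):
A vs B: B wins 5–4.
A vs C: A wins 7–2.
A vs D: A wins 5–4.
B vs C: B wins 5–4.
B vs D: D wins 5–4.
C vs D: D wins 5–4.
No candidate beats all others: A beats D beats B beats A, a majority cycle.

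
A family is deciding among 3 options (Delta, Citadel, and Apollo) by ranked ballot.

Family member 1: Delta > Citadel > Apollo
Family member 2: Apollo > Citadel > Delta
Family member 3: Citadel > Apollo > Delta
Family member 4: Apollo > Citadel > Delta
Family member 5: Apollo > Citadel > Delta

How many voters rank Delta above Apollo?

Ballots ranking Delta above Apollo: 1.
Ballots ranking Apollo above Delta: 4.
So 1 of 5 voters prefer Delta to Apollo.

1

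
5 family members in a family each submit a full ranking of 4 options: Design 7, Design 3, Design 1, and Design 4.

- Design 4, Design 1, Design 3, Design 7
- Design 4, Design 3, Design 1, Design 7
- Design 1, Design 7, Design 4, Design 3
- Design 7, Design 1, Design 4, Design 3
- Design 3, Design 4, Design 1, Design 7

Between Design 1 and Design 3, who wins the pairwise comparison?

Design 1

Ballots ranking Design 1 above Design 3: 3.
Ballots ranking Design 3 above Design 1: 2.
Design 1 wins the head-to-head, 3–2.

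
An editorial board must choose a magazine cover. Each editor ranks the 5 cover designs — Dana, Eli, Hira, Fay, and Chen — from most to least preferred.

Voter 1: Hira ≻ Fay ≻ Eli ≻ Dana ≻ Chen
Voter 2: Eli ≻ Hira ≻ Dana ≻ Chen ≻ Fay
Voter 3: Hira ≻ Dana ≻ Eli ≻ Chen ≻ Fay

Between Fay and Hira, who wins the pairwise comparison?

Ballots ranking Fay above Hira: 0.
Ballots ranking Hira above Fay: 3.
Hira wins the head-to-head, 3–0.

Hira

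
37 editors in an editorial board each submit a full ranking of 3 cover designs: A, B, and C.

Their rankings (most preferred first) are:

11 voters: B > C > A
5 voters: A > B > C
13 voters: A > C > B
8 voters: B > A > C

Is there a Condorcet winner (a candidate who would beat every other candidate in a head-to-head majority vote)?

Head-to-head results (37 voters total):
A vs B: B wins 19–18.
A vs C: A wins 26–11.
B vs C: B wins 24–13.
B beats each rival — A (19–18), C (24–13) — so B is the Condorcet winner.

Yes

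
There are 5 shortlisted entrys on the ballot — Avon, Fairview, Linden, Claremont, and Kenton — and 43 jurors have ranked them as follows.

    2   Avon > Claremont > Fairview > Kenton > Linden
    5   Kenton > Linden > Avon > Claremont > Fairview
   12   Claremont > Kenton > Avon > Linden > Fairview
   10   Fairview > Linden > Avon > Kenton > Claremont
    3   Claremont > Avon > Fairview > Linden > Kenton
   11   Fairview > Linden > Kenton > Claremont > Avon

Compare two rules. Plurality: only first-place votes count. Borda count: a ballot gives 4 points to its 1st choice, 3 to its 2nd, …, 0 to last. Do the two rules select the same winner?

Plurality first-place counts: Avon 2, Fairview 21, Linden 0, Claremont 15, Kenton 5 → Fairview.
Borda totals: Avon 71, Fairview 94, Linden 93, Claremont 82, Kenton 90 → Fairview.
The two rules agree on Fairview.

Yes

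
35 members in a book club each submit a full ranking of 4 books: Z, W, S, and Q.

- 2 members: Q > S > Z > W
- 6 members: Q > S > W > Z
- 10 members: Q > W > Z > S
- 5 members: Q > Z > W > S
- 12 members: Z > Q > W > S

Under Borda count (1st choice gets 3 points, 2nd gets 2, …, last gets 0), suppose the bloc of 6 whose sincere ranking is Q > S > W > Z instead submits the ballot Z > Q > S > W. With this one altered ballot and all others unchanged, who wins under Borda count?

Q

Borda totals with the altered ballot: Z 76, W 37, S 10, Q 87.
The winner is unchanged: still Q.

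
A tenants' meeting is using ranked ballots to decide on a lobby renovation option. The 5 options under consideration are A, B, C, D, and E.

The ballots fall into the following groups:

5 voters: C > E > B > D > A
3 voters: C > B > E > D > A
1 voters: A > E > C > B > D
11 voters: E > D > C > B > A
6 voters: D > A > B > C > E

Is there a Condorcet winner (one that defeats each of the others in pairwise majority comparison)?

Head-to-head results (26 voters total):
A vs B: B wins 19–7.
A vs C: C wins 19–7.
A vs D: D wins 25–1.
A vs E: E wins 19–7.
B vs C: C wins 20–6.
B vs D: D wins 17–9.
B vs E: E wins 17–9.
C vs D: D wins 17–9.
C vs E: C wins 14–12.
D vs E: E wins 20–6.
No candidate beats all others: C beats E beats D beats C, a majority cycle.

No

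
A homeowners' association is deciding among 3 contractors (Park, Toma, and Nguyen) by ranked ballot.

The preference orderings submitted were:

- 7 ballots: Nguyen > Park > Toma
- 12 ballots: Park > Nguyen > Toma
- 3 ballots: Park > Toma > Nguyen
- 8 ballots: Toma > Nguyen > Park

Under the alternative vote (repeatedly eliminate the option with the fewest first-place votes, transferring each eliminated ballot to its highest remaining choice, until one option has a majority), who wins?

Park

Round 1: Park 15, Toma 8, Nguyen 7. Nguyen has the fewest and is eliminated.
Round 2: Park 22, Toma 8. Park has a majority.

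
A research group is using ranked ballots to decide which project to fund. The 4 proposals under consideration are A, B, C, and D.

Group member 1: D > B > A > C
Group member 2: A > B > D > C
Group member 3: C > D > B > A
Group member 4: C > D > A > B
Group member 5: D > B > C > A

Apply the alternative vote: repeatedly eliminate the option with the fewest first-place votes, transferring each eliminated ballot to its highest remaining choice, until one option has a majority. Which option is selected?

D

Round 1: C 2, D 2, A 1, B 0. B has the fewest and is eliminated.
Round 2: C 2, D 2, A 1. A has the fewest and is eliminated.
Round 3: D 3, C 2. D has a majority.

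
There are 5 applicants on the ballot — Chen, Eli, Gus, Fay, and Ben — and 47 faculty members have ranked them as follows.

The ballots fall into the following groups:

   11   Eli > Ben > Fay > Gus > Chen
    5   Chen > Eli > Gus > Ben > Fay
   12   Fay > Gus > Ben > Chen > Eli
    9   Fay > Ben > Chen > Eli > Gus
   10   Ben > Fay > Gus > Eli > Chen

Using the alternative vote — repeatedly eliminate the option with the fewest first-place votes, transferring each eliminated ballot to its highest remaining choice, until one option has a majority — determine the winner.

Fay

Round 1: Fay 21, Eli 11, Ben 10, Chen 5, Gus 0. Gus has the fewest and is eliminated.
Round 2: Fay 21, Eli 11, Ben 10, Chen 5. Chen has the fewest and is eliminated.
Round 3: Fay 21, Eli 16, Ben 10. Ben has the fewest and is eliminated.
Round 4: Fay 31, Eli 16. Fay has a majority.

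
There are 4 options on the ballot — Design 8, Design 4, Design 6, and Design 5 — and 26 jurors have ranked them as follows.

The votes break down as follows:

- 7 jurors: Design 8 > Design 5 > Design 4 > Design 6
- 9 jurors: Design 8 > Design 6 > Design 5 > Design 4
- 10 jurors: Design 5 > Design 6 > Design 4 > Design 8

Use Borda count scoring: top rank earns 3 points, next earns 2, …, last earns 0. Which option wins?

Design 5

Borda scores:
  Design 8: 7·3 + 9·3 + 10·0 = 48
  Design 4: 7·1 + 9·0 + 10·1 = 17
  Design 6: 7·0 + 9·2 + 10·2 = 38
  Design 5: 7·2 + 9·1 + 10·3 = 53
Design 5 has the highest total.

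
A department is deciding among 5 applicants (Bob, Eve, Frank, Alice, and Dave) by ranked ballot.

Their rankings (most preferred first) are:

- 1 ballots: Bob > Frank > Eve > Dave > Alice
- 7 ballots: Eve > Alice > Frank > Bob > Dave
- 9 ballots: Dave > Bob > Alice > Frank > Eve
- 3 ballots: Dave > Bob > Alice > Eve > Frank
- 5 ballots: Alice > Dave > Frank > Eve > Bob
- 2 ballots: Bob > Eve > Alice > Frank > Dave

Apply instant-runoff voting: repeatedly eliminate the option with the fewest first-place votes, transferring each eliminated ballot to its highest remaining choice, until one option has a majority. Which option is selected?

Dave

Round 1: Dave 12, Eve 7, Alice 5, Bob 3, Frank 0. Frank has the fewest and is eliminated.
Round 2: Dave 12, Eve 7, Alice 5, Bob 3. Bob has the fewest and is eliminated.
Round 3: Dave 12, Eve 10, Alice 5. Alice has the fewest and is eliminated.
Round 4: Dave 17, Eve 10. Dave has a majority.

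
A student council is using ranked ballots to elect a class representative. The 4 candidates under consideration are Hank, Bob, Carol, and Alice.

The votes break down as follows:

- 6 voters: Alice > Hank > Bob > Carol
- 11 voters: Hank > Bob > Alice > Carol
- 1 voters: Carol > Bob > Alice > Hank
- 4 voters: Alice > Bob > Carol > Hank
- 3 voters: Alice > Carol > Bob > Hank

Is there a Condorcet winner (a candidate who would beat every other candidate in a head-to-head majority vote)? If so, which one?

Alice

Head-to-head results (25 voters total):
Hank vs Bob: Hank wins 17–8.
Hank vs Carol: Hank wins 17–8.
Hank vs Alice: Alice wins 14–11.
Bob vs Carol: Bob wins 21–4.
Bob vs Alice: Alice wins 13–12.
Carol vs Alice: Alice wins 24–1.
Alice beats each rival — Hank (14–11), Bob (13–12), Carol (24–1) — so Alice is the Condorcet winner.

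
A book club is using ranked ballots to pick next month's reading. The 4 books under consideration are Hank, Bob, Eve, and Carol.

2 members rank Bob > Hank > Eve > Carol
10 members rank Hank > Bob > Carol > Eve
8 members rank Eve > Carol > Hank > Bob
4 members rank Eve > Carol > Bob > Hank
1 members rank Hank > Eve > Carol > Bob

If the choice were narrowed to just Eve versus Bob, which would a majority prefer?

Eve

Ballots ranking Eve above Bob: 8+4+1 = 13.
Ballots ranking Bob above Eve: 2+10 = 12.
Eve wins the head-to-head, 13–12.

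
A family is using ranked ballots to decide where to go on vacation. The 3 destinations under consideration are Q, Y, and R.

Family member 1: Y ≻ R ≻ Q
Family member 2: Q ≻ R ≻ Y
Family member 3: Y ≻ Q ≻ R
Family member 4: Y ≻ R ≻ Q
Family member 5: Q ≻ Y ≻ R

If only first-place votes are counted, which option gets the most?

First-place vote totals:
  Q: 2
  Y: 3
  R: 0
Y has the most first-place votes.

Y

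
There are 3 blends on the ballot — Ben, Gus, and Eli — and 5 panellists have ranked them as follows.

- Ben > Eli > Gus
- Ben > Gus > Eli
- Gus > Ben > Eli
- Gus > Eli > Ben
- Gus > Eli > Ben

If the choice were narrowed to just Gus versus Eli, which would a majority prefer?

Ballots ranking Gus above Eli: 4.
Ballots ranking Eli above Gus: 1.
Gus wins the head-to-head, 4–1.

Gus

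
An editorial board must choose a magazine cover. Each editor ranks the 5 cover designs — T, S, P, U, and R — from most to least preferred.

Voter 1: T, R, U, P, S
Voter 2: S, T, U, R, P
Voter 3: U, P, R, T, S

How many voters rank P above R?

1

Ballots ranking P above R: 1.
Ballots ranking R above P: 2.
So 1 of 3 voters prefer P to R.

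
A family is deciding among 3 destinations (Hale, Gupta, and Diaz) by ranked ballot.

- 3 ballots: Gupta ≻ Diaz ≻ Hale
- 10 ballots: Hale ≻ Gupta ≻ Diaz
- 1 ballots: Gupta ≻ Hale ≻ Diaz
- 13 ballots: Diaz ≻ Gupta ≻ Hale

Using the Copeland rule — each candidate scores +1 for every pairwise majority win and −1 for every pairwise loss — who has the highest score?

Pairwise results:
  Hale vs Gupta: Gupta wins 17–10.
  Hale vs Diaz: Diaz wins 16–11.
  Gupta vs Diaz: Gupta wins 14–13.
Copeland scores (wins − losses):
  Hale: 0 − 2 = -2
  Gupta: 2 − 0 = 2
  Diaz: 1 − 1 = 0
Gupta has the best Copeland score.

Gupta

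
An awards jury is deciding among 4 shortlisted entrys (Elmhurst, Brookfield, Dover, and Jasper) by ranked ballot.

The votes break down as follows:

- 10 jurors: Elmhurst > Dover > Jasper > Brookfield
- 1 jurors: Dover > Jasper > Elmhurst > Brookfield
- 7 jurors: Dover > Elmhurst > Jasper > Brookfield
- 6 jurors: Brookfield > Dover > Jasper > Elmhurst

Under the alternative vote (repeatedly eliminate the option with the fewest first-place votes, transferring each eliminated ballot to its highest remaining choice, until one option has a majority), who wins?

Dover

Round 1: Elmhurst 10, Dover 8, Brookfield 6, Jasper 0. Jasper has the fewest and is eliminated.
Round 2: Elmhurst 10, Dover 8, Brookfield 6. Brookfield has the fewest and is eliminated.
Round 3: Dover 14, Elmhurst 10. Dover has a majority.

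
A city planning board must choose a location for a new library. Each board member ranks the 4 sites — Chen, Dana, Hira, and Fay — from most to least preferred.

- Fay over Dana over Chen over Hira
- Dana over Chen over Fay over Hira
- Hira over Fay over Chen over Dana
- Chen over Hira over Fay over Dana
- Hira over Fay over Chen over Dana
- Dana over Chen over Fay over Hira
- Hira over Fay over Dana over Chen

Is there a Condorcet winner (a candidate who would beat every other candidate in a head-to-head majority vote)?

No

Head-to-head results (7 voters total):
Chen vs Dana: Dana wins 4–3.
Chen vs Hira: Chen wins 4–3.
Chen vs Fay: Fay wins 4–3.
Dana vs Hira: Hira wins 4–3.
Dana vs Fay: Fay wins 5–2.
Hira vs Fay: Hira wins 4–3.
No candidate beats all others: Chen beats Hira beats Dana beats Chen, a majority cycle.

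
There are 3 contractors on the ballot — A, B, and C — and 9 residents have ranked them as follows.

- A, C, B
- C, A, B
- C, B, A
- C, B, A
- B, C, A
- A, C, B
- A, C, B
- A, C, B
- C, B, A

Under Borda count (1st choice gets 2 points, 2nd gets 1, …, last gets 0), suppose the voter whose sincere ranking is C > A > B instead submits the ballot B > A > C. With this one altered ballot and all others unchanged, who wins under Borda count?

Borda totals with the altered ballot: A 9, B 7, C 11.
The winner is unchanged: still C.

C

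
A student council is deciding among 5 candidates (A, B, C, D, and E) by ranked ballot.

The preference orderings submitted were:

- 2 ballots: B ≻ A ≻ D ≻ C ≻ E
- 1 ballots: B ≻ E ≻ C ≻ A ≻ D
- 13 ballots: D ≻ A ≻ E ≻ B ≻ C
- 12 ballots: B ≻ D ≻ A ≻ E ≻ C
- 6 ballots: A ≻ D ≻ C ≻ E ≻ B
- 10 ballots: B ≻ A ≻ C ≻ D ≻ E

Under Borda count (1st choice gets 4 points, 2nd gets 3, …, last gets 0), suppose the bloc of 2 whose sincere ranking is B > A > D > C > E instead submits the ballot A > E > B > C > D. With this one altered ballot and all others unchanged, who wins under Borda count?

A

Borda totals with the altered ballot: A 126, B 109, C 36, D 116, E 53.
The winner is unchanged: still A.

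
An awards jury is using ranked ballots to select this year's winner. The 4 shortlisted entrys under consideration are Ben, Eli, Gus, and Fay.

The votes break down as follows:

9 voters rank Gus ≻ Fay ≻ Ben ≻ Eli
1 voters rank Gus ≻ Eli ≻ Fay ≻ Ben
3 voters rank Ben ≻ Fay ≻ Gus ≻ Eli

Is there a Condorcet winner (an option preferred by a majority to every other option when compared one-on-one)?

Yes

Head-to-head results (13 voters total):
Ben vs Eli: Ben wins 12–1.
Ben vs Gus: Gus wins 10–3.
Ben vs Fay: Fay wins 10–3.
Eli vs Gus: Gus wins 13–0.
Eli vs Fay: Fay wins 12–1.
Gus vs Fay: Gus wins 10–3.
Gus beats each rival — Ben (10–3), Eli (13–0), Fay (10–3) — so Gus is the Condorcet winner.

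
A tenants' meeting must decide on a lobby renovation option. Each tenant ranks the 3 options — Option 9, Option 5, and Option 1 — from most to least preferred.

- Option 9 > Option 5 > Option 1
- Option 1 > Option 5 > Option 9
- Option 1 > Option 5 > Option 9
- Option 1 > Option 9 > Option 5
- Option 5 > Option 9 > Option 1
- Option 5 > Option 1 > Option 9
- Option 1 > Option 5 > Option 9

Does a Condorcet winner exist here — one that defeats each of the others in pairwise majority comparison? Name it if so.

Option 1

Head-to-head results (7 voters total):
Option 9 vs Option 5: Option 5 wins 5–2.
Option 9 vs Option 1: Option 1 wins 5–2.
Option 5 vs Option 1: Option 1 wins 4–3.
Option 1 beats each rival — Option 9 (5–2), Option 5 (4–3) — so Option 1 is the Condorcet winner.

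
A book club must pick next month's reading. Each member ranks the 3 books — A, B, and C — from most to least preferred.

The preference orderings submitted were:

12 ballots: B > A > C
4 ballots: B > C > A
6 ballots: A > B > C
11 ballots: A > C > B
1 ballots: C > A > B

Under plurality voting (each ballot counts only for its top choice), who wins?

First-place vote totals:
  A: 17
  B: 16
  C: 1
A has the most first-place votes.

A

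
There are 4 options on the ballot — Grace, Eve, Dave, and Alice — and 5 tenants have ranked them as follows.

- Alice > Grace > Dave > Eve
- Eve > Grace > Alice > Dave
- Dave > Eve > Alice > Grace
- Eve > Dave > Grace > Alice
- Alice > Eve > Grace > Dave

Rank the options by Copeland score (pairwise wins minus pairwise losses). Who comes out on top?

Pairwise results:
  Grace vs Eve: Eve wins 4–1.
  Grace vs Dave: Grace wins 3–2.
  Grace vs Alice: Alice wins 3–2.
  Eve vs Dave: Eve wins 3–2.
  Eve vs Alice: Eve wins 3–2.
  Dave vs Alice: Alice wins 3–2.
Copeland scores (wins − losses):
  Grace: 1 − 2 = -1
  Eve: 3 − 0 = 3
  Dave: 0 − 3 = -3
  Alice: 2 − 1 = 1
Eve has the best Copeland score.

Eve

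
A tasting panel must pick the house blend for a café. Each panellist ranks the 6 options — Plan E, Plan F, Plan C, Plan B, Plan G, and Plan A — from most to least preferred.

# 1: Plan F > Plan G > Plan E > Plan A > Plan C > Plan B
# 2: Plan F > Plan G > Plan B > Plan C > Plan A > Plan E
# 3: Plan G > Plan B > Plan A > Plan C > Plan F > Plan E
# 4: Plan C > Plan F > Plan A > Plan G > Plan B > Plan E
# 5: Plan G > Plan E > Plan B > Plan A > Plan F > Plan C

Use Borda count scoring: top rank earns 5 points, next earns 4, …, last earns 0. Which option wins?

Plan G

Borda scores:
  Plan E: 3 + 0 + 0 + 0 + 4 = 7
  Plan F: 5 + 5 + 1 + 4 + 1 = 16
  Plan C: 1 + 2 + 2 + 5 + 0 = 10
  Plan B: 0 + 3 + 4 + 1 + 3 = 11
  Plan G: 4 + 4 + 5 + 2 + 5 = 20
  Plan A: 2 + 1 + 3 + 3 + 2 = 11
Plan G has the highest total.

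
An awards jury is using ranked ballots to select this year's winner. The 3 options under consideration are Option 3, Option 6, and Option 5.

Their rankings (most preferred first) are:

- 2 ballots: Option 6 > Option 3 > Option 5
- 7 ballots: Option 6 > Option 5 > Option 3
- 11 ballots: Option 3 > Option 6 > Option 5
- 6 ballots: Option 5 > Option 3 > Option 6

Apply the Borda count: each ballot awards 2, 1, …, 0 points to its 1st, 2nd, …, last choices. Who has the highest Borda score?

Option 3

Borda scores:
  Option 3: 2·1 + 7·0 + 11·2 + 6·1 = 30
  Option 6: 2·2 + 7·2 + 11·1 + 6·0 = 29
  Option 5: 2·0 + 7·1 + 11·0 + 6·2 = 19
Option 3 has the highest total.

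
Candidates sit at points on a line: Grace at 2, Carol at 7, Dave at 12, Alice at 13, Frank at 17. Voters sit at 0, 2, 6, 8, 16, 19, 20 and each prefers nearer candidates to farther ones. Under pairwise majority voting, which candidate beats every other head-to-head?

Carol

With single-peaked preferences on a line, the Condorcet winner is the candidate closest to the median voter.
The median voter (position 8) is closest to Carol at 7.
Check: Carol vs Alice — voters closer to Carol: 4 of 7.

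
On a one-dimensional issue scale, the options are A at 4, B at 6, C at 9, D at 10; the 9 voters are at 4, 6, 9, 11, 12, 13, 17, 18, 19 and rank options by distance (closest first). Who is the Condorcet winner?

With single-peaked preferences on a line, the Condorcet winner is the candidate closest to the median voter.
The median voter (position 12) is closest to D at 10.
Check: D vs C — voters closer to D: 6 of 9.

D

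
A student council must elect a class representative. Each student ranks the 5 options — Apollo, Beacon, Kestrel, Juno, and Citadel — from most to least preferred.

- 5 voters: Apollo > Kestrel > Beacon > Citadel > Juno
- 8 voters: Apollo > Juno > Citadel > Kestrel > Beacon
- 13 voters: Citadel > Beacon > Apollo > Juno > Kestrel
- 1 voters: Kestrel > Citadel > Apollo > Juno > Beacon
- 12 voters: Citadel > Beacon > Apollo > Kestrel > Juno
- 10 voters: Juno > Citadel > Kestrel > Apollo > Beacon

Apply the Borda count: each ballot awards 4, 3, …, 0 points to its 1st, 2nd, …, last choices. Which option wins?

Citadel

Borda scores:
  Apollo: 5·4 + 8·4 + 13·2 + 2 + 12·2 + 10·1 = 114
  Beacon: 5·2 + 8·0 + 13·3 + 0 + 12·3 + 10·0 = 85
  Kestrel: 5·3 + 8·1 + 13·0 + 4 + 12·1 + 10·2 = 59
  Juno: 5·0 + 8·3 + 13·1 + 1 + 12·0 + 10·4 = 78
  Citadel: 5·1 + 8·2 + 13·4 + 3 + 12·4 + 10·3 = 154
Citadel has the highest total.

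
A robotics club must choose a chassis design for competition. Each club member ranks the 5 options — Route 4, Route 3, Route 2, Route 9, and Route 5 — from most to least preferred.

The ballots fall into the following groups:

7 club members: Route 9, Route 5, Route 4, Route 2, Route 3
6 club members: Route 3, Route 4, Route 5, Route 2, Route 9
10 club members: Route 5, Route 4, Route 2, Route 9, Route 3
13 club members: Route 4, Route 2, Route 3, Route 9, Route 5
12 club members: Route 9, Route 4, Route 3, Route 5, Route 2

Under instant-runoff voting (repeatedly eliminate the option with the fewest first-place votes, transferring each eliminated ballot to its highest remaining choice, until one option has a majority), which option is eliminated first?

Route 2

Round 1: Route 9 19, Route 4 13, Route 5 10, Route 3 6, Route 2 0. Route 2 has the fewest and is eliminated.
Round 2: Route 9 19, Route 4 13, Route 5 10, Route 3 6. Route 3 has the fewest and is eliminated.
Round 3: Route 4 19, Route 9 19, Route 5 10. Route 5 has the fewest and is eliminated.
Round 4: Route 4 29, Route 9 19. Route 4 has a majority.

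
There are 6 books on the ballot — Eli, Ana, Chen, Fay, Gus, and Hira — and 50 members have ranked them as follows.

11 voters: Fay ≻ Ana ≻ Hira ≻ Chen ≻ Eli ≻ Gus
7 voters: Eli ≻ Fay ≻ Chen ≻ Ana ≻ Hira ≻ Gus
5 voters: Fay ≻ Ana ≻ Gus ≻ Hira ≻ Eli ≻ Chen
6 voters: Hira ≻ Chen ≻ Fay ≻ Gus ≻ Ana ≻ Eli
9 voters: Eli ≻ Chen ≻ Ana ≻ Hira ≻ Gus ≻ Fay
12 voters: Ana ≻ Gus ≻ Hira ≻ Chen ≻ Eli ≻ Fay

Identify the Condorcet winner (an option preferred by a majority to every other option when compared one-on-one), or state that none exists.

Head-to-head results (50 voters total):
Eli vs Ana: Ana wins 34–16.
Eli vs Chen: Chen wins 29–21.
Eli vs Fay: Eli wins 28–22.
Eli vs Gus: Eli wins 27–23.
Eli vs Hira: Hira wins 34–16.
Ana vs Chen: Ana wins 28–22.
Ana vs Fay: Fay wins 29–21.
Ana vs Gus: Ana wins 44–6.
Ana vs Hira: Ana wins 44–6.
Chen vs Fay: Chen wins 27–23.
Chen vs Gus: Chen wins 33–17.
Chen vs Hira: Hira wins 34–16.
Fay vs Gus: Fay wins 29–21.
Fay vs Hira: Hira wins 27–23.
Gus vs Hira: Hira wins 33–17.
No candidate beats all others: Eli beats Fay beats Ana beats Eli, a majority cycle.

None — there is no Condorcet winner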